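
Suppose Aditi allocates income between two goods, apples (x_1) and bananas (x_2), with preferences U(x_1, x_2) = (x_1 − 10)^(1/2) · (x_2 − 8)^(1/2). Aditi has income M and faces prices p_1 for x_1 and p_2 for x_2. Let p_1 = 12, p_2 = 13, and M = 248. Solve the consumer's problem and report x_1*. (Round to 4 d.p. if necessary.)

This is Cobb-Douglas in (x_1−10, x_2−8): tangency gives 0.5·p_2·(x_2−8) = 0.5·p_1·(x_1−10).
After buying the subsistence bundle (10, 8), a share 0.5 of the remaining income goes to x_1: x_1* = 10 + 0.5·(M − 10p_1 − 8p_2)/p_1.
Discretionary income = 248 − 10·12 − 8·13 = 24; x_1* = 10 + 0.5·24/12 = 11.

x_1* = 11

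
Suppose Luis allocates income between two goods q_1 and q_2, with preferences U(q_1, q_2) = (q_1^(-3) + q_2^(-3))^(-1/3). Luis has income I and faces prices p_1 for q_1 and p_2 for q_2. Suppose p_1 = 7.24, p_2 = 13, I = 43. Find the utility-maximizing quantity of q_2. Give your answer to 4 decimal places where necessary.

q_2* = 2.0111

MU_q_1 ∝ q_1^(-4), MU_q_2 ∝ q_2^(-4), so MRS = (q_2/q_1)^(4) = p_1/p_2.
Hence q_2/q_1 = (p_1/p_2)^(1/(4)), i.e. raised to the 0.25 power.
With the ratio pinned down, the budget gives q_1* = I/(p_1 + p_2·(q_2/q_1)) and q_2* = (q_2/q_1)·q_1*.
Numerically q_2/q_1 = 0.863871, so q_1* = 43/(7.24 + 13·0.863871) = 2.3281 and q_2* = 0.863871·2.3281 = 2.0111.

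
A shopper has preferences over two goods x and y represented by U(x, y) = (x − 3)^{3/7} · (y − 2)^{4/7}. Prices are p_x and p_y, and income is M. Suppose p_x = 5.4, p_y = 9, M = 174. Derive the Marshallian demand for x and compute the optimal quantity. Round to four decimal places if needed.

x* = 14.0952

Discretionary income = 174 − 3·5.4 − 2·9 = 139.8; x* = 3 + 3/7·139.8/5.4 = 14.0952.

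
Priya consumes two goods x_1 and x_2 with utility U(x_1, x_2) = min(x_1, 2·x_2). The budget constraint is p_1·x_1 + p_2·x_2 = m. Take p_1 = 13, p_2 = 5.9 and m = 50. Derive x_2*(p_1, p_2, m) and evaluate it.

Leontief preferences: the optimum is at the kink where x_1/2 = x_2/1, i.e. x_2 = (1/2)·x_1.
Budget: p_1·x_1 + p_2·(1/2)·x_1 = m, so (2·p_1 + p_2)·x_1 = 2·m.
Demand: x_1*(p_1,p_2,m) = 2·m/(2·p_1 + p_2), x_2* = m/(2·p_1 + p_2).
Here 2·13 + 5.9 = 31.9, giving x_2* = 1.5674.

x_2* = 1.5674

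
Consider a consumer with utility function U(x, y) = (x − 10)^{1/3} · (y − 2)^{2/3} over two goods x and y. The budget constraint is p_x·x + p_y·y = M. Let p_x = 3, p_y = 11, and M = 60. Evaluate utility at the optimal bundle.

V = 0.5934

Let x' = x−10, y' = y−2. MRS = (1/2)·y'/x' = p_x/p_y.
Substituting into the budget: x* = 10 + 1/3·(M − 10·p_x − 2·p_y)/p_x, and y* = 2 + 2/3·(…)/p_y.
Discretionary income = 60 − 10·3 − 2·11 = 8; x* = 10 + 1/3·8/3 = 10.8889; y* = 2 + 2/3·8/11 = 2.4848.
Utility at the optimum: U(10.8889, 2.4848) = 0.5934.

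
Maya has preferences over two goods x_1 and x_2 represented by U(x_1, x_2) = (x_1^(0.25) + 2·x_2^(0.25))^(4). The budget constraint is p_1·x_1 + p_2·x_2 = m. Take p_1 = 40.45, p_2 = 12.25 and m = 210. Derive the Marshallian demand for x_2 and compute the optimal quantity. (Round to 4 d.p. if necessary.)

From the CES first-order condition, (1/2)·(x_2/x_1)^(0.75) = p_1/p_2.
Hence x_2/x_1 = (2·p_1/p_2)^(1/(0.75)), i.e. raised to the 4/3 power.
With the ratio pinned down, the budget gives x_1* = m/(p_1 + p_2·(x_2/x_1)) and x_2* = (x_2/x_1)·x_1*.
Numerically x_2/x_1 = 12.390341, so x_1* = 210/(40.45 + 12.25·12.390341) = 1.0924 and x_2* = 12.390341·1.0924 = 13.5356.

x_2* = 13.5356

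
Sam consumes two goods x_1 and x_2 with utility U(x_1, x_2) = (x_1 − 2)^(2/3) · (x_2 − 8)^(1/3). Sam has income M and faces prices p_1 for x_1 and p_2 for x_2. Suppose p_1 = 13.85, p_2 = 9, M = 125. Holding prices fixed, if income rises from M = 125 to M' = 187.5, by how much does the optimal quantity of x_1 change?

Let x_1' = x_1−2, x_2' = x_2−8. MRS = 2·x_2'/x_1' = p_1/p_2.
After buying the subsistence bundle (2, 8), a share 2/3 of the remaining income goes to x_1: x_1* = 2 + 2/3·(M − 2p_1 − 8p_2)/p_1.
Discretionary income = 125 − 2·13.85 − 8·9 = 25.3; x_1* = 2 + 2/3·25.3/13.85 = 3.2178.
At M' = 187.5: x_1* = 6.2262. Change: 6.2262 − 3.2178 = 3.0084.

Δx_1* = 3.0084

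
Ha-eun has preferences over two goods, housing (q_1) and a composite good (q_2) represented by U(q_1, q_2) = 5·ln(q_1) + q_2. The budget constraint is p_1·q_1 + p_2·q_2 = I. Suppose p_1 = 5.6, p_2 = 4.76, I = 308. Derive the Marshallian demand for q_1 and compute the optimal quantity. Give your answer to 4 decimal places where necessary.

q_1* = 4.25

MU_q_1 = 5/q_1, MU_q_2 = 1. Tangency: 5/q_1 = p_1/p_2.
So q_1*(p_1,p_2) = 5·p_2/p_1, independent of income; and q_2* = (I − 5·p_2)/p_2.
At the given prices: q_1* = 5·4.76/5.6 = 4.25.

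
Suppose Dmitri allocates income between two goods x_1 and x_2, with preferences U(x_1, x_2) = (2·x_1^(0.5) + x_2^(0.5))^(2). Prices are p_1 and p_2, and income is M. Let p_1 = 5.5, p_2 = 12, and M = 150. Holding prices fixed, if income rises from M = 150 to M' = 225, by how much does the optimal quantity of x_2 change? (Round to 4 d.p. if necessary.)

MRS = MU_x_1/MU_x_2 = 2·(x_2/x_1)^(0.5). Set equal to p_1/p_2.
Hence x_2/x_1 = ((1/2)·p_1/p_2)^(1/(0.5)), i.e. raised to the 2 power.
Substitute x_2 = (x_2/x_1)·x_1 into the budget: x_1* = M/(p_1 + p_2·(x_2/x_1)).
Numerically x_2/x_1 = 0.052517, so x_1* = 150/(5.5 + 12·0.052517) = 24.469 and x_2* = 0.052517·24.469 = 1.285.
At M' = 225: x_2* = 1.9276. Change: 1.9276 − 1.285 = 0.6425.

Δx_2* = 0.6425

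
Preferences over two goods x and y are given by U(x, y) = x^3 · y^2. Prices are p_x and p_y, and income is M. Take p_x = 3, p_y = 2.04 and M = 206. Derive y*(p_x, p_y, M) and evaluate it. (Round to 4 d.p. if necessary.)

y* = 40.3922

Demand: x*(p_x,p_y,M) = 0.6·M/p_x and y* = 0.4·M/p_y.
At p_x=3, p_y=2.04, M=206: y* = 0.4·206/2.04 = 40.3922.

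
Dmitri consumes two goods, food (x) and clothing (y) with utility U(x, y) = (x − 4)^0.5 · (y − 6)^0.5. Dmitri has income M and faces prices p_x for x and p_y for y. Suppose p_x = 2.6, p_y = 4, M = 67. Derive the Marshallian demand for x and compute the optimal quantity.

MRS = (y−6)/(x−4). Tangency with p_x/p_y gives y−6 = (p_x/p_y)·(x−4).
Substituting into the budget: x* = 4 + 0.5·(M − 4·p_x − 6·p_y)/p_x, and y* = 6 + 0.5·(…)/p_y.
Discretionary income = 67 − 4·2.6 − 6·4 = 32.6; x* = 4 + 0.5·32.6/2.6 = 10.2692.

x* = 10.2692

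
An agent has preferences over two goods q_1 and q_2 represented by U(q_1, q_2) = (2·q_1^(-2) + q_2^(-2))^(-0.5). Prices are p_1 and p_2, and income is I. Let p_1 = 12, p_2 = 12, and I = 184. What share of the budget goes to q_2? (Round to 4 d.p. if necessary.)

share on q_2 = 0.4425

From the CES first-order condition, 2·(q_2/q_1)^(3) = p_1/p_2.
Solve for the ratio: q_2/q_1 = [(1/2)·p_1/p_2]^(1/3).
With the ratio pinned down, the budget gives q_1* = I/(p_1 + p_2·(q_2/q_1)) and q_2* = (q_2/q_1)·q_1*.
Numerically q_2/q_1 = 0.793701, so q_1* = 184/(12 + 12·0.793701) = 8.5484 and q_2* = 0.793701·8.5484 = 6.7849.
Expenditure on q_2: 12·6.7849 = 81.4188; share = 0.4425.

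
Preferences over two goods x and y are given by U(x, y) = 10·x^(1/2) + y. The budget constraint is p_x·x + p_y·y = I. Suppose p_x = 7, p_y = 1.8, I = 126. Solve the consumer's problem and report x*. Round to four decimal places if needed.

x* = 1.6531

Set MRS = p_x/p_y: 5·x^(−1/2) = p_x/p_y.
Solve: √x = 5·p_y/p_x, so x*(p_x,p_y) = (5·p_y/p_x)², and y* = (I − p_x·x*)/p_y.
Plugging in: x* = (5·1.8/7)² = 1.6531.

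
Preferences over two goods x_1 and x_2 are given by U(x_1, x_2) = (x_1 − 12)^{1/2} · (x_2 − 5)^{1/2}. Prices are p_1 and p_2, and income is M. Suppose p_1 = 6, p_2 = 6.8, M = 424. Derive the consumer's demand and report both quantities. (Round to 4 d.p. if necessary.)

x_1* = 38.5, x_2* = 28.3824

Let x_1' = x_1−12, x_2' = x_2−5. MRS = x_2'/x_1' = p_1/p_2.
After buying the subsistence bundle (12, 5), a share 0.5 of the remaining income goes to x_1: x_1* = 12 + 0.5·(M − 12p_1 − 5p_2)/p_1.
Discretionary income = 424 − 12·6 − 5·6.8 = 318; x_1* = 12 + 0.5·318/6 = 38.5; x_2* = 5 + 0.5·318/6.8 = 28.3824.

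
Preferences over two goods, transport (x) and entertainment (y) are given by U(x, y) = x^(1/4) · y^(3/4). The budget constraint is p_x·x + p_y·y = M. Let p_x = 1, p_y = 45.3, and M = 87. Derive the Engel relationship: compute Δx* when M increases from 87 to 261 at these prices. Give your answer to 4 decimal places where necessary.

Tangency: MRS = (1/3)·y/x = p_x/p_y.
So 0.25·p_y·y = 0.75·p_x·x; combined with the budget, a share 0.25 of income goes to x.
Demand: x*(p_x,p_y,M) = 0.25·M/p_x and y* = 0.75·M/p_y.
At p_x=1, p_y=45.3, M=87: x* = 0.25·87/1 = 21.75.
At M' = 261: x* = 65.25. Change: 65.25 − 21.75 = 43.5.

Δx* = 43.5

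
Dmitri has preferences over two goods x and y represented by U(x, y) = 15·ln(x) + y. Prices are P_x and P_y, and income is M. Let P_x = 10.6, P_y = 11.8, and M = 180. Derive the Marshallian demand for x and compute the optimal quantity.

Set MRS = P_x/P_y: (15/x)/1 = P_x/P_y.
So x*(P_x,P_y) = 15·P_y/P_x, independent of income; and y* = (M − 15·P_y)/P_y.
At the given prices: x* = 15·11.8/10.6 = 16.6981.

x* = 16.6981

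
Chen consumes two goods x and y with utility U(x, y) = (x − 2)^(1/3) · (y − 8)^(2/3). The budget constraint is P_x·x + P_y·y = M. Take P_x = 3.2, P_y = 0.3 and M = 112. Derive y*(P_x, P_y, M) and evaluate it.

Discretionary income = 112 − 2·3.2 − 8·0.3 = 103.2; y* = 8 + 2/3·103.2/0.3 = 237.3333.

y* = 237.3333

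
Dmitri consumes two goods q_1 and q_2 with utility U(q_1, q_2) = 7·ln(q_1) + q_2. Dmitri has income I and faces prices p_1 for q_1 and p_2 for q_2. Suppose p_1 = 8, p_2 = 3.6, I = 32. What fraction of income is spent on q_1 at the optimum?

So q_1*(p_1,p_2) = 7·p_2/p_1, independent of income; and q_2* = (I − 7·p_2)/p_2.
At the given prices: q_1* = 7·3.6/8 = 3.15, and q_2* = 1.8889.
Expenditure on q_1: 8·3.15 = 25.2; share = 0.7875.

share on q_1 = 0.7875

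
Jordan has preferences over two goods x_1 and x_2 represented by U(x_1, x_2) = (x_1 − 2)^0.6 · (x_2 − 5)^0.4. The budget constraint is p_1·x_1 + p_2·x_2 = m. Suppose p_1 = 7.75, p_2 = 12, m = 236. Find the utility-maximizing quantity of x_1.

Let x_1' = x_1−2, x_2' = x_2−5. MRS = (3/2)·x_2'/x_1' = p_1/p_2.
After buying the subsistence bundle (2, 5), a share 0.6 of the remaining income goes to x_1: x_1* = 2 + 0.6·(m − 2p_1 − 5p_2)/p_1.
Discretionary income = 236 − 2·7.75 − 5·12 = 160.5; x_1* = 2 + 0.6·160.5/7.75 = 14.4258.

x_1* = 14.4258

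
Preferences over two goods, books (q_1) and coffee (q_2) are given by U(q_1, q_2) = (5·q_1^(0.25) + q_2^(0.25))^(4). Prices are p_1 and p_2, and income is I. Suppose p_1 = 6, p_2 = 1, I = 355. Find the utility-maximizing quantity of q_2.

MU_q_1 ∝ 5·q_1^(-0.75), MU_q_2 ∝ q_2^(-0.75), so MRS = 5·(q_2/q_1)^(0.75) = p_1/p_2.
Hence q_2/q_1 = ((1/5)·p_1/p_2)^(1/(0.75)), i.e. raised to the 4/3 power.
Substitute q_2 = (q_2/q_1)·q_1 into the budget: q_1* = I/(p_1 + p_2·(q_2/q_1)).
Numerically q_2/q_1 = 1.27519, so q_1* = 355/(6 + 1·1.27519) = 48.796 and q_2* = 1.27519·48.796 = 62.2242.

q_2* = 62.2242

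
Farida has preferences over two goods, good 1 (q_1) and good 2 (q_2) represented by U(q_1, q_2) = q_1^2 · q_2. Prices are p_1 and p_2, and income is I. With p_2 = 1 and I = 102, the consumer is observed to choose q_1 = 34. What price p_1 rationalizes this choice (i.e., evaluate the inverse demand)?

The MRS is 2·q_2/q_1. Set MRS = p_1/p_2.
Rearranging, p_2·q_2 = (1/2)·p_1·q_1. Substituting into the budget gives p_1·q_1·(1 + (1/2)) = I.
Demand: q_1*(p_1,p_2,I) = 2/3·I/p_1 and q_2* = 1/3·I/p_2.
Set q_1* = 34 in the demand function and solve for p_1: p_1 = 2.

p_1 = 2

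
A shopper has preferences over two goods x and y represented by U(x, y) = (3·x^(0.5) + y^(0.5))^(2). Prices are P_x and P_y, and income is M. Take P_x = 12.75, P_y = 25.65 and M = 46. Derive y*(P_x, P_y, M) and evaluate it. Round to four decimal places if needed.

From the CES first-order condition, 3·(y/x)^(0.5) = P_x/P_y.
Hence y/x = ((1/3)·P_x/P_y)^(1/(0.5)), i.e. raised to the 2 power.
With the ratio pinned down, the budget gives x* = M/(P_x + P_y·(y/x)) and y* = (y/x)·x*.
Numerically y/x = 0.027454, so x* = 46/(12.75 + 25.65·0.027454) = 3.419 and y* = 0.027454·3.419 = 0.0939.

y* = 0.0939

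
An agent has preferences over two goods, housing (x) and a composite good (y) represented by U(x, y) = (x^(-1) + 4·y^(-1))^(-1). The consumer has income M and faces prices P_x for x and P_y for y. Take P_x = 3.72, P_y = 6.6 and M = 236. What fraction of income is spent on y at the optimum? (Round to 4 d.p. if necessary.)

share on y = 0.7271

From the CES first-order condition, (1/4)·(y/x)^(2) = P_x/P_y.
Hence y/x = (4·P_x/P_y)^(1/(2)), i.e. raised to the 0.5 power.
Substitute y = (y/x)·x into the budget: x* = M/(P_x + P_y·(y/x)).
Numerically y/x = 1.501514, so x* = 236/(3.72 + 6.6·1.501514) = 17.3148 and y* = 1.501514·17.3148 = 25.9984.
Expenditure on y: 6.6·25.9984 = 171.5891; share = 0.7271.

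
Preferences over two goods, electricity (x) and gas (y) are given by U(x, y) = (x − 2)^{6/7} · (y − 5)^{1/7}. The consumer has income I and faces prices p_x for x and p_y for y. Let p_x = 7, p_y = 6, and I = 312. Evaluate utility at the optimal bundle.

Substituting into the budget: x* = 2 + 6/7·(I − 2·p_x − 5·p_y)/p_x, and y* = 5 + 1/7·(…)/p_y.
Discretionary income = 312 − 2·7 − 5·6 = 268; x* = 2 + 6/7·268/7 = 34.8163; y* = 5 + 1/7·268/6 = 11.381.
Utility at the optimum: U(34.8163, 11.381) = 25.971.

V = 25.971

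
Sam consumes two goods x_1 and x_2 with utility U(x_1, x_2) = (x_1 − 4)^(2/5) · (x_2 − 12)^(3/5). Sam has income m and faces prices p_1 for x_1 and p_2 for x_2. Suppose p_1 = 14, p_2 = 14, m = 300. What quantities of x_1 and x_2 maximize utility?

x_1* = 6.1714, x_2* = 15.2571

MRS = (2/3)·(x_2−12)/(x_1−4). Tangency with p_1/p_2 gives x_2−12 = (3/2)·(p_1/p_2)·(x_1−4).
Substituting into the budget: x_1* = 4 + 0.4·(m − 4·p_1 − 12·p_2)/p_1, and x_2* = 12 + 0.6·(…)/p_2.
Discretionary income = 300 − 4·14 − 12·14 = 76; x_1* = 4 + 0.4·76/14 = 6.1714; x_2* = 12 + 0.6·76/14 = 15.2571.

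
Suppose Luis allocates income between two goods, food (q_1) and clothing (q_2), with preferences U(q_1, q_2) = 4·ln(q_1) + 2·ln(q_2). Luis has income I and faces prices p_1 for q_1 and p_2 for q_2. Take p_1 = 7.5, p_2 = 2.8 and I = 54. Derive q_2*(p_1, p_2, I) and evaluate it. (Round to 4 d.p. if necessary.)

q_2* = 6.4286

The MRS is 2·q_2/q_1. Set MRS = p_1/p_2.
Rearranging, p_2·q_2 = (1/2)·p_1·q_1. Substituting into the budget gives p_1·q_1·(1 + (1/2)) = I.
Demand: q_1*(p_1,p_2,I) = 2/3·I/p_1 and q_2* = 1/3·I/p_2.
At p_1=7.5, p_2=2.8, I=54: q_2* = 1/3·54/2.8 = 6.4286.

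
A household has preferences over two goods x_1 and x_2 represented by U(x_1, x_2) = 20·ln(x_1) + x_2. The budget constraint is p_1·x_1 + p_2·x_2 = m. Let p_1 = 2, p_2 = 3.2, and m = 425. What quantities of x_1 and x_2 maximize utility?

x_1* = 32, x_2* = 112.8125

At the given prices: x_1* = 20·3.2/2 = 32, and x_2* = 112.8125.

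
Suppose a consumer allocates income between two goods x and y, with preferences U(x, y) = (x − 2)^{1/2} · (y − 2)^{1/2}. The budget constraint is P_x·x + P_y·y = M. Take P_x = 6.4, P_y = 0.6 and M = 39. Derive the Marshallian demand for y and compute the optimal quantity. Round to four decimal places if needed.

This is Cobb-Douglas in (x−2, y−2): tangency gives 0.5·P_y·(y−2) = 0.5·P_x·(x−2).
Substituting into the budget: x* = 2 + 0.5·(M − 2·P_x − 2·P_y)/P_x, and y* = 2 + 0.5·(…)/P_y.
Discretionary income = 39 − 2·6.4 − 2·0.6 = 25; y* = 2 + 0.5·25/0.6 = 22.8333.

y* = 22.8333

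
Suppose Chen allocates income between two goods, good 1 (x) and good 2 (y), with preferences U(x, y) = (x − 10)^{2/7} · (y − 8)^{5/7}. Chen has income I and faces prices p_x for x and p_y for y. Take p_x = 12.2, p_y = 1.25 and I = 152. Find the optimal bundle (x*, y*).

MRS = (2/5)·(y−8)/(x−10). Tangency with p_x/p_y gives y−8 = (5/2)·(p_x/p_y)·(x−10).
Substituting into the budget: x* = 10 + 2/7·(I − 10·p_x − 8·p_y)/p_x, and y* = 8 + 5/7·(…)/p_y.
Discretionary income = 152 − 10·12.2 − 8·1.25 = 20; x* = 10 + 2/7·20/12.2 = 10.4684; y* = 8 + 5/7·20/1.25 = 19.4286.

x* = 10.4684, y* = 19.4286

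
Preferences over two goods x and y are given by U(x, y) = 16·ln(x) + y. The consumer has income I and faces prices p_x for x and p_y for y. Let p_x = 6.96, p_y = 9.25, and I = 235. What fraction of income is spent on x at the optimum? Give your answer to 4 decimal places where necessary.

MU_x = 16/x, MU_y = 1. Tangency: 16/x = p_x/p_y.
So x*(p_x,p_y) = 16·p_y/p_x, independent of income; and y* = (I − 16·p_y)/p_y.
At the given prices: x* = 16·9.25/6.96 = 21.2644, and y* = 9.4054.
Expenditure on x: 6.96·21.2644 = 148; share = 0.6298.

share on x = 0.6298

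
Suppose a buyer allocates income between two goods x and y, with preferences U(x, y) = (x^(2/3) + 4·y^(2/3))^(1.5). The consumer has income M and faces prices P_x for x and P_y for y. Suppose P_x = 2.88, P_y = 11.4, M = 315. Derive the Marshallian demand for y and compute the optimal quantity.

y* = 22.1973

MU_x ∝ x^(-1/3), MU_y ∝ 4·y^(-1/3), so MRS = (1/4)·(y/x)^(1/3) = P_x/P_y.
Hence y/x = (4·P_x/P_y)^(1/(1/3)), i.e. raised to the 3 power.
With the ratio pinned down, the budget gives x* = M/(P_x + P_y·(y/x)) and y* = (y/x)·x*.
Numerically y/x = 1.031913, so x* = 315/(2.88 + 11.4·1.031913) = 21.5108 and y* = 1.031913·21.5108 = 22.1973.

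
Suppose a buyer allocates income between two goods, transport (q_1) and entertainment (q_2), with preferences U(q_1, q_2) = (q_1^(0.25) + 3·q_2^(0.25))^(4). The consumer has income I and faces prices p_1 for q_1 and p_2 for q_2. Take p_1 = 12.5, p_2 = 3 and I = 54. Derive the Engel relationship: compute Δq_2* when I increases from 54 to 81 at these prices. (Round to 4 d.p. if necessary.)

Δq_2* = 7.8697

MRS = MU_q_1/MU_q_2 = (1/3)·(q_2/q_1)^(0.75). Set equal to p_1/p_2.
Hence q_2/q_1 = (3·p_1/p_2)^(1/(0.75)), i.e. raised to the 4/3 power.
With the ratio pinned down, the budget gives q_1* = I/(p_1 + p_2·(q_2/q_1)) and q_2* = (q_2/q_1)·q_1*.
Numerically q_2/q_1 = 29.00993, so q_1* = 54/(12.5 + 3·29.00993) = 0.5426 and q_2* = 29.00993·0.5426 = 15.7394.
At I' = 81: q_2* = 23.6091. Change: 23.6091 − 15.7394 = 7.8697.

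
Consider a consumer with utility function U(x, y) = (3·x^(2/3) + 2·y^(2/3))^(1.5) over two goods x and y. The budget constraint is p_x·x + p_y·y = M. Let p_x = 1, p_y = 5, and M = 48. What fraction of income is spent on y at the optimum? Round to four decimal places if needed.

With the ratio pinned down, the budget gives x* = M/(p_x + p_y·(y/x)) and y* = (y/x)·x*.
Numerically y/x = 0.00237, so x* = 48/(1 + 5·0.00237) = 47.4378 and y* = 0.00237·47.4378 = 0.1124.
Expenditure on y: 5·0.1124 = 0.5622; share = 0.0117.

share on y = 0.0117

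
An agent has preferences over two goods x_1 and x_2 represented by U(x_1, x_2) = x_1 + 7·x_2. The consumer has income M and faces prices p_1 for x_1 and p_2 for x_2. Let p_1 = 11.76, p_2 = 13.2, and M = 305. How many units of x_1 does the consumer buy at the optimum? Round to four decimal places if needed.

Perfect substitutes: compare marginal utility per dollar. 1/p_1 vs 7/p_2 → 0.085 vs 0.5303.
x_2 gives more utility per dollar, so spend all income on x_2: x_2* = M/p_2, x_1* = 0.
Numerically: x_1* = 0, x_2* = 23.1061.

x_1* = 0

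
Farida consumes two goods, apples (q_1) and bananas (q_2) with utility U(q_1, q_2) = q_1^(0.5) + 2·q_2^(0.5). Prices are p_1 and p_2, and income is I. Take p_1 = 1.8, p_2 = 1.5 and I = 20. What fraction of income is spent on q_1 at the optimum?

share on q_1 = 0.1724

From the CES first-order condition, (1/2)·(q_2/q_1)^(0.5) = p_1/p_2.
Hence q_2/q_1 = (2·p_1/p_2)^(1/(0.5)), i.e. raised to the 2 power.
With the ratio pinned down, the budget gives q_1* = I/(p_1 + p_2·(q_2/q_1)) and q_2* = (q_2/q_1)·q_1*.
Numerically q_2/q_1 = 5.76, so q_1* = 20/(1.8 + 1.5·5.76) = 1.9157 and q_2* = 5.76·1.9157 = 11.0345.
Expenditure on q_1: 1.8·1.9157 = 3.4483; share = 0.1724.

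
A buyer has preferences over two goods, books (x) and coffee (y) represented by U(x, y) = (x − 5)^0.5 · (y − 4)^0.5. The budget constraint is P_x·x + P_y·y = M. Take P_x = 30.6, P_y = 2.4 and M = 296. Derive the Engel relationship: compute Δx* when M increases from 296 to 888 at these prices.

This is Cobb-Douglas in (x−5, y−4): tangency gives 0.5·P_y·(y−4) = 0.5·P_x·(x−5).
Substituting into the budget: x* = 5 + 0.5·(M − 5·P_x − 4·P_y)/P_x, and y* = 4 + 0.5·(…)/P_y.
Discretionary income = 296 − 5·30.6 − 4·2.4 = 133.4; x* = 5 + 0.5·133.4/30.6 = 7.1797.
At M' = 888: x* = 16.8529. Change: 16.8529 − 7.1797 = 9.6732.

Δx* = 9.6732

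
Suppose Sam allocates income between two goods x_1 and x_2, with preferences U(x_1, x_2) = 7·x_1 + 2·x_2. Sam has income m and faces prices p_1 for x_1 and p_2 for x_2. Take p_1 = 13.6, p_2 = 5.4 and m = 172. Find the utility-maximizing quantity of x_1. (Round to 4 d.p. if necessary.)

Perfect substitutes: compare marginal utility per dollar. 7/p_1 vs 2/p_2 → 0.5147 vs 0.3704.
x_1 gives more utility per dollar, so spend all income on x_1: x_1* = m/p_1, x_2* = 0.
Numerically: x_1* = 12.6471, x_2* = 0.

x_1* = 12.6471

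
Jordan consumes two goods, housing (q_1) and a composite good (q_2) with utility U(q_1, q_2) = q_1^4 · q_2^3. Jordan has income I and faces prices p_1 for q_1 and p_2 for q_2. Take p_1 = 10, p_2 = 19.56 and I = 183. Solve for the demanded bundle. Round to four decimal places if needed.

q_1* = 10.4571, q_2* = 4.0096

Tangency: MRS = (4/3)·q_2/q_1 = p_1/p_2.
So 4·p_2·q_2 = 3·p_1·q_1; combined with the budget, a share 4/7 of income goes to q_1.
Demand: q_1*(p_1,p_2,I) = 4/7·I/p_1 and q_2* = 3/7·I/p_2.
At p_1=10, p_2=19.56, I=183: q_1* = 4/7·183/10 = 10.4571, q_2* = 4.0096.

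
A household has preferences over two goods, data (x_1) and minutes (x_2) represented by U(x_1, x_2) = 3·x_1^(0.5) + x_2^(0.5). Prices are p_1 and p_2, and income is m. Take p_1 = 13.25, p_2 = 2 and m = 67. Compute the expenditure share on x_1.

Numerically x_2/x_1 = 4.876736, so x_1* = 67/(13.25 + 2·4.876736) = 2.9126 and x_2* = 4.876736·2.9126 = 14.204.
Expenditure on x_1: 13.25·2.9126 = 38.592; share = 0.576.

share on x_1 = 0.576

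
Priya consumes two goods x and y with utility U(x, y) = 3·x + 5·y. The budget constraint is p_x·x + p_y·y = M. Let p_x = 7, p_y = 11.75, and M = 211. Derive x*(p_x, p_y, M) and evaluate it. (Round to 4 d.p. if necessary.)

x* = 30.1429

Linear utility — the consumer picks whichever good has higher MU/price: 3/7 = 0.4286 vs 5/11.75 = 0.4255.
x gives more utility per dollar, so spend all income on x: x* = M/p_x, y* = 0.
Numerically: x* = 30.1429, y* = 0.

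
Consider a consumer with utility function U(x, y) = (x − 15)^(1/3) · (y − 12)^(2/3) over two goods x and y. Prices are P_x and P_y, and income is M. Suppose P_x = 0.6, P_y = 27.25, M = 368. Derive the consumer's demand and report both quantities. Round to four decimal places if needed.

Let x' = x−15, y' = y−12. MRS = (1/2)·y'/x' = P_x/P_y.
Substituting into the budget: x* = 15 + 1/3·(M − 15·P_x − 12·P_y)/P_x, and y* = 12 + 2/3·(…)/P_y.
Discretionary income = 368 − 15·0.6 − 12·27.25 = 32; x* = 15 + 1/3·32/0.6 = 32.7778; y* = 12 + 2/3·32/27.25 = 12.7829.

x* = 32.7778, y* = 12.7829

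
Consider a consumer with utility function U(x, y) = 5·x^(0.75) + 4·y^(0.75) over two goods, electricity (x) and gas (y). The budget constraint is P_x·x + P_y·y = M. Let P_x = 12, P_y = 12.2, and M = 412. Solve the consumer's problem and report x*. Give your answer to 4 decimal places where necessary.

From the CES first-order condition, (5/4)·(y/x)^(0.25) = P_x/P_y.
Hence y/x = ((4/5)·P_x/P_y)^(1/(0.25)), i.e. raised to the 4 power.
With the ratio pinned down, the budget gives x* = M/(P_x + P_y·(y/x)) and y* = (y/x)·x*.
Numerically y/x = 0.383394, so x* = 412/(12 + 12.2·0.383394) = 24.7041.

x* = 24.7041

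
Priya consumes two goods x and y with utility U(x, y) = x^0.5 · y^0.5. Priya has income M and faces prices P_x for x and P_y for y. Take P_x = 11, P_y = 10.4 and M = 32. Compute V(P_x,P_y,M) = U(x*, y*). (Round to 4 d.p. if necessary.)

The MRS is y/x. Set MRS = P_x/P_y.
Rearranging, P_y·y = P_x·x. Substituting into the budget gives P_x·x·(1 + 1) = M.
Demand: x*(P_x,P_y,M) = 0.5·M/P_x and y* = 0.5·M/P_y.
At P_x=11, P_y=10.4, M=32: x* = 0.5·32/11 = 1.4545, y* = 1.5385.
Utility at the optimum: U(1.4545, 1.5385) = 1.4959.

V = 1.4959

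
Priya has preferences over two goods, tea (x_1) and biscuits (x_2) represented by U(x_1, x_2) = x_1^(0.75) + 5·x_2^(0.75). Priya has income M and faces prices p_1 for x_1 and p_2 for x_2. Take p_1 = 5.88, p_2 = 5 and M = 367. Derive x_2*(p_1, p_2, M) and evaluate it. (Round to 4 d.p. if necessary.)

x_2* = 73.3279

MRS = MU_x_1/MU_x_2 = (1/5)·(x_2/x_1)^(0.25). Set equal to p_1/p_2.
Hence x_2/x_1 = (5·p_1/p_2)^(1/(0.25)), i.e. raised to the 4 power.
With the ratio pinned down, the budget gives x_1* = M/(p_1 + p_2·(x_2/x_1)) and x_2* = (x_2/x_1)·x_1*.
Numerically x_2/x_1 = 1195.389135, so x_1* = 367/(5.88 + 5·1195.389135) = 0.0613 and x_2* = 1195.389135·0.0613 = 73.3279.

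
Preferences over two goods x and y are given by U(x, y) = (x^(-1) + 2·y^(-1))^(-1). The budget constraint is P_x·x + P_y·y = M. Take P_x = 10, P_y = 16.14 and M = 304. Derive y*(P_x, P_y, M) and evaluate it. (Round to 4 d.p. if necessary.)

y* = 12.1003

With the ratio pinned down, the budget gives x* = M/(P_x + P_y·(y/x)) and y* = (y/x)·x*.
Numerically y/x = 1.113174, so x* = 304/(10 + 16.14·1.113174) = 10.8701 and y* = 1.113174·10.8701 = 12.1003.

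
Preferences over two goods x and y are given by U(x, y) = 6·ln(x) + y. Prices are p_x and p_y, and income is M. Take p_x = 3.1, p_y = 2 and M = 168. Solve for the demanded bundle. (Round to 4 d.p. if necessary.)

MU_x = 6/x, MU_y = 1. Tangency: 6/x = p_x/p_y.
So x*(p_x,p_y) = 6·p_y/p_x, independent of income; and y* = (M − 6·p_y)/p_y.
At the given prices: x* = 6·2/3.1 = 3.871, and y* = 78.

x* = 3.871, y* = 78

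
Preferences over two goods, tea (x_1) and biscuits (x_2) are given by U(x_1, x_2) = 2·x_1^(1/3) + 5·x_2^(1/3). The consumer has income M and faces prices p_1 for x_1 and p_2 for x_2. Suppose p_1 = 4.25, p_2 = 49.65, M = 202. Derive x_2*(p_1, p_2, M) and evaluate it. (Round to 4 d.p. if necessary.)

x_2* = 2.1819

MU_x_1 ∝ 2·x_1^(-2/3), MU_x_2 ∝ 5·x_2^(-2/3), so MRS = (2/5)·(x_2/x_1)^(2/3) = p_1/p_2.
Solve for the ratio: x_2/x_1 = [(5/2)·p_1/p_2]^(1.5).
With the ratio pinned down, the budget gives x_1* = M/(p_1 + p_2·(x_2/x_1)) and x_2* = (x_2/x_1)·x_1*.
Numerically x_2/x_1 = 0.098995, so x_1* = 202/(4.25 + 49.65·0.098995) = 22.0401 and x_2* = 0.098995·22.0401 = 2.1819.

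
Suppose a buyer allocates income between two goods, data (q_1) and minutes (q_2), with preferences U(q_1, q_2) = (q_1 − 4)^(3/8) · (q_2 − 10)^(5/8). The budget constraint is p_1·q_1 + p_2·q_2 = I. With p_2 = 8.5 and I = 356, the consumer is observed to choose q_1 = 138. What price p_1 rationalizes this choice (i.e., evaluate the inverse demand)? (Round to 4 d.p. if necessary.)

p_1 = 0.75

MRS = (3/5)·(q_2−10)/(q_1−4). Tangency with p_1/p_2 gives q_2−10 = (5/3)·(p_1/p_2)·(q_1−4).
Substituting into the budget: q_1* = 4 + 0.375·(I − 4·p_1 − 10·p_2)/p_1, and q_2* = 10 + 0.625·(…)/p_2.
Set q_1* = 138 in the demand function and solve for p_1: p_1 = 0.75.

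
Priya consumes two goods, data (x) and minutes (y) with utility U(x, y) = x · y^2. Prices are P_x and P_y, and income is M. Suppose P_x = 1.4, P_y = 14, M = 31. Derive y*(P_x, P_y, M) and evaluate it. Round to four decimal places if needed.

y* = 1.4762

Tangency: MRS = (1/2)·y/x = P_x/P_y.
So P_y·y = 2·P_x·x; combined with the budget, a share 1/3 of income goes to x.
Demand: x*(P_x,P_y,M) = 1/3·M/P_x and y* = 2/3·M/P_y.
At P_x=1.4, P_y=14, M=31: y* = 2/3·31/14 = 1.4762.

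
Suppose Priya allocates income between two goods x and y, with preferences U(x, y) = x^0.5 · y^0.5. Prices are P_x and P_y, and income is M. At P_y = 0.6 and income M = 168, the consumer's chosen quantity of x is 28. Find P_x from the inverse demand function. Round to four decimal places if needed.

The MRS is y/x. Set MRS = P_x/P_y.
So 0.5·P_y·y = 0.5·P_x·x; combined with the budget, a share 0.5 of income goes to x.
Demand: x*(P_x,P_y,M) = 0.5·M/P_x and y* = 0.5·M/P_y.
Set x* = 28 in the demand function and solve for P_x: P_x = 3.

P_x = 3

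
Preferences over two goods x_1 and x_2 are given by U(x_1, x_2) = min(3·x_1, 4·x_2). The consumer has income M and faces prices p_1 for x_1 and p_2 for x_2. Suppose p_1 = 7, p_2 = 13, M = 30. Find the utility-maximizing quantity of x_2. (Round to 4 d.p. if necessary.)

Leontief preferences: the optimum is at the kink where x_1/4 = x_2/3, i.e. x_2 = (3/4)·x_1.
Budget: p_1·x_1 + p_2·(3/4)·x_1 = M, so (4·p_1 + 3·p_2)·x_1 = 4·M.
Demand: x_1*(p_1,p_2,M) = 4·M/(4·p_1 + 3·p_2), x_2* = 3·M/(4·p_1 + 3·p_2).
Here 4·7 + 3·13 = 67, giving x_2* = 1.3433.

x_2* = 1.3433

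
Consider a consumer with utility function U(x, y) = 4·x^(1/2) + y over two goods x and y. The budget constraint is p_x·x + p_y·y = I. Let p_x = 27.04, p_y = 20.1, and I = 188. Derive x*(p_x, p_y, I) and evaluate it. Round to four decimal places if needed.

x* = 2.2102

Set MRS = p_x/p_y: 2·x^(−1/2) = p_x/p_y.
Solve: √x = 2·p_y/p_x, so x*(p_x,p_y) = (2·p_y/p_x)², and y* = (I − p_x·x*)/p_y.
Plugging in: x* = (2·20.1/27.04)² = 2.2102.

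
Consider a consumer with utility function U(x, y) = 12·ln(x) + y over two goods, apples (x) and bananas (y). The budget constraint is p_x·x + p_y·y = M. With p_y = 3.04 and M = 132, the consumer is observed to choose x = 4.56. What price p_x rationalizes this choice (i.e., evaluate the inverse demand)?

p_x = 8

Set MRS = p_x/p_y: (12/x)/1 = p_x/p_y.
So x*(p_x,p_y) = 12·p_y/p_x, independent of income; and y* = (M − 12·p_y)/p_y.
Set x* = 4.56 in the demand function and solve for p_x: p_x = 8.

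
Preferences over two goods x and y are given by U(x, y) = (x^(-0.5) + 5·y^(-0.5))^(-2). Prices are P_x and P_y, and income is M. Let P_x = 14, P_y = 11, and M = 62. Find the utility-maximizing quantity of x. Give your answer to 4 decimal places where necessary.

x* = 1.1975

From the CES first-order condition, (1/5)·(y/x)^(1.5) = P_x/P_y.
Hence y/x = (5·P_x/P_y)^(1/(1.5)), i.e. raised to the 2/3 power.
With the ratio pinned down, the budget gives x* = M/(P_x + P_y·(y/x)) and y* = (y/x)·x*.
Numerically y/x = 3.434026, so x* = 62/(14 + 11·3.434026) = 1.1975.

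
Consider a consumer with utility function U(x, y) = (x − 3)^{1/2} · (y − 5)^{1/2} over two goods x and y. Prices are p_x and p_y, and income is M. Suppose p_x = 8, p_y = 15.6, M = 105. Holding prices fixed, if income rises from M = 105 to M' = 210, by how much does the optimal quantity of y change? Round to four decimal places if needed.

Discretionary income = 105 − 3·8 − 5·15.6 = 3; y* = 5 + 0.5·3/15.6 = 5.0962.
At M' = 210: y* = 8.4615. Change: 8.4615 − 5.0962 = 3.3654.

Δy* = 3.3654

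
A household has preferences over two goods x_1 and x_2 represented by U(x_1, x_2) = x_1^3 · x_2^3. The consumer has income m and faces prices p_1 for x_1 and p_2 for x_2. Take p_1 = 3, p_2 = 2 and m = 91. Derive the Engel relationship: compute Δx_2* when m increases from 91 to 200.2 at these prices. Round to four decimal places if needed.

MU_x_1/MU_x_2 = (3·x_2)/(3·x_1); tangency sets this equal to p_1/p_2.
So 3·p_2·x_2 = 3·p_1·x_1; combined with the budget, a share 0.5 of income goes to x_1.
Demand: x_1*(p_1,p_2,m) = 0.5·m/p_1 and x_2* = 0.5·m/p_2.
At p_1=3, p_2=2, m=91: x_2* = 0.5·91/2 = 22.75.
At m' = 200.2: x_2* = 50.05. Change: 50.05 − 22.75 = 27.3.

Δx_2* = 27.3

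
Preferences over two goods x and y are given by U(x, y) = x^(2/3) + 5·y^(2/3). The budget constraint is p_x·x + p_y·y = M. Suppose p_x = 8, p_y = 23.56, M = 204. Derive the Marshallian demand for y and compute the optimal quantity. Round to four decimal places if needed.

y* = 8.0969

With the ratio pinned down, the budget gives x* = M/(p_x + p_y·(y/x)) and y* = (y/x)·x*.
Numerically y/x = 4.893889, so x* = 204/(8 + 23.56·4.893889) = 1.6545 and y* = 4.893889·1.6545 = 8.0969.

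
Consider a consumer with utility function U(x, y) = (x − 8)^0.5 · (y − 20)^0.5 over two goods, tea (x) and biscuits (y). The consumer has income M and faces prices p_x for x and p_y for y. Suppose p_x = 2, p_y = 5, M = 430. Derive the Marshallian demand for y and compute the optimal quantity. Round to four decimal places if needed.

y* = 51.4

MRS = (y−20)/(x−8). Tangency with p_x/p_y gives y−20 = (p_x/p_y)·(x−8).
Substituting into the budget: x* = 8 + 0.5·(M − 8·p_x − 20·p_y)/p_x, and y* = 20 + 0.5·(…)/p_y.
Discretionary income = 430 − 8·2 − 20·5 = 314; y* = 20 + 0.5·314/5 = 51.4.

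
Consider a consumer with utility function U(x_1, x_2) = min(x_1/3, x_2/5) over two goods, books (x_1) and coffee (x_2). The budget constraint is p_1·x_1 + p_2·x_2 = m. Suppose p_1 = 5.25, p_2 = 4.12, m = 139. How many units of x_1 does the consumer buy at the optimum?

x_1* = 11.4718

With perfect complements, no substitution: consume in ratio x_1:x_2 = 3:5.
Budget: p_1·x_1 + p_2·(5/3)·x_1 = m, so (3·p_1 + 5·p_2)·x_1 = 3·m.
Demand: x_1*(p_1,p_2,m) = 3·m/(3·p_1 + 5·p_2), x_2* = 5·m/(3·p_1 + 5·p_2).
Here 3·5.25 + 5·4.12 = 36.35, giving x_1* = 11.4718.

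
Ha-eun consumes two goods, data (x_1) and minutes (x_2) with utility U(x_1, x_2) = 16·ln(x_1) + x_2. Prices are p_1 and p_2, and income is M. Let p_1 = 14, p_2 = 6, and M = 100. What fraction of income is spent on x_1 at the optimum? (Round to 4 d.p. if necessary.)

At the given prices: x_1* = 16·6/14 = 6.8571, and x_2* = 0.6667.
Expenditure on x_1: 14·6.8571 = 96; share = 0.96.

share on x_1 = 0.96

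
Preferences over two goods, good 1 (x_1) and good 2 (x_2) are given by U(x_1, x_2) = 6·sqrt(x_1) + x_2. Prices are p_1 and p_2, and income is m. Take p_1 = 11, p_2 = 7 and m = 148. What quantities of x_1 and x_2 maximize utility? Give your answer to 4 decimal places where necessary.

x_1* = 3.6446, x_2* = 15.4156

MU_x_1 = 3/√x_1, MU_x_2 = 1. Tangency: 3/√x_1 = p_1/p_2.
Solve: √x_1 = 3·p_2/p_1, so x_1*(p_1,p_2) = (3·p_2/p_1)², and x_2* = (m − p_1·x_1*)/p_2.
Plugging in: x_1* = (3·7/11)² = 3.6446, x_2* = 15.4156.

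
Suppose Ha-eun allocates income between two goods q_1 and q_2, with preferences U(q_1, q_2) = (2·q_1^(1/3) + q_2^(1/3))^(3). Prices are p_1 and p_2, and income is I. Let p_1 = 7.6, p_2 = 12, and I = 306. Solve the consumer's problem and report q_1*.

MRS = MU_q_1/MU_q_2 = 2·(q_2/q_1)^(2/3). Set equal to p_1/p_2.
Hence q_2/q_1 = ((1/2)·p_1/p_2)^(1/(2/3)), i.e. raised to the 1.5 power.
With the ratio pinned down, the budget gives q_1* = I/(p_1 + p_2·(q_2/q_1)) and q_2* = (q_2/q_1)·q_1*.
Numerically q_2/q_1 = 0.178198, so q_1* = 306/(7.6 + 12·0.178198) = 31.4221.

q_1* = 31.4221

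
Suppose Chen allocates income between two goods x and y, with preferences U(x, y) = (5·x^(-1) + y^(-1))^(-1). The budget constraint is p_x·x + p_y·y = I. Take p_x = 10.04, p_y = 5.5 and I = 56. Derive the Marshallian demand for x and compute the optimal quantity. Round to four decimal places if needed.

From the CES first-order condition, 5·(y/x)^(2) = p_x/p_y.
Solve for the ratio: y/x = [(1/5)·p_x/p_y]^(0.5).
With the ratio pinned down, the budget gives x* = I/(p_x + p_y·(y/x)) and y* = (y/x)·x*.
Numerically y/x = 0.604228, so x* = 56/(10.04 + 5.5·0.604228) = 4.1906.

x* = 4.1906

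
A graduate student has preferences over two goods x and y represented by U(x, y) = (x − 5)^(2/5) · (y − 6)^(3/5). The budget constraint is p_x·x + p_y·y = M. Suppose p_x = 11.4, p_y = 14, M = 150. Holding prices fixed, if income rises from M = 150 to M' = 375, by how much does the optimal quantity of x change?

This is Cobb-Douglas in (x−5, y−6): tangency gives 0.4·p_y·(y−6) = 0.6·p_x·(x−5).
After buying the subsistence bundle (5, 6), a share 0.4 of the remaining income goes to x: x* = 5 + 0.4·(M − 5p_x − 6p_y)/p_x.
Discretionary income = 150 − 5·11.4 − 6·14 = 9; x* = 5 + 0.4·9/11.4 = 5.3158.
At M' = 375: x* = 13.2105. Change: 13.2105 − 5.3158 = 7.8947.

Δx* = 7.8947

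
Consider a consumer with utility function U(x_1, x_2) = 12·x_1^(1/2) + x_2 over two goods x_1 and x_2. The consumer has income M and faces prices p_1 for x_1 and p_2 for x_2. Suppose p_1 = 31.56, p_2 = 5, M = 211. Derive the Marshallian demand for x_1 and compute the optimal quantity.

x_1* = 0.9036

Utility is quasi-linear in x_2; the FOC for x_1 is 6/√x_1 = p_1/p_2.
Solve: √x_1 = 6·p_2/p_1, so x_1*(p_1,p_2) = (6·p_2/p_1)², and x_2* = (M − p_1·x_1*)/p_2.
Plugging in: x_1* = (6·5/31.56)² = 0.9036.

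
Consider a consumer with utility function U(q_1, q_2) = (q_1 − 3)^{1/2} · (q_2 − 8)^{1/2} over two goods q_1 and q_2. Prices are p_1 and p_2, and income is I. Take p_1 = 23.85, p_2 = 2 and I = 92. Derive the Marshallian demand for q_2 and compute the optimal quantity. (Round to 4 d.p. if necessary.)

MRS = (q_2−8)/(q_1−3). Tangency with p_1/p_2 gives q_2−8 = (p_1/p_2)·(q_1−3).
Substituting into the budget: q_1* = 3 + 0.5·(I − 3·p_1 − 8·p_2)/p_1, and q_2* = 8 + 0.5·(…)/p_2.
Discretionary income = 92 − 3·23.85 − 8·2 = 4.45; q_2* = 8 + 0.5·4.45/2 = 9.1125.

q_2* = 9.1125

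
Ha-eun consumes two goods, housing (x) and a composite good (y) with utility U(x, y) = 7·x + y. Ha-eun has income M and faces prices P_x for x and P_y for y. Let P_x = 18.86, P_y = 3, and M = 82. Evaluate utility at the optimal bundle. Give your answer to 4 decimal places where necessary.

Linear utility — the consumer picks whichever good has higher MU/price: 7/18.86 = 0.3712 vs 1/3 = 0.3333.
x gives more utility per dollar, so spend all income on x: x* = M/P_x, y* = 0.
Numerically: x* = 4.3478, y* = 0.
Utility at the optimum: U(4.3478, 0) = 30.4348.

V = 30.4348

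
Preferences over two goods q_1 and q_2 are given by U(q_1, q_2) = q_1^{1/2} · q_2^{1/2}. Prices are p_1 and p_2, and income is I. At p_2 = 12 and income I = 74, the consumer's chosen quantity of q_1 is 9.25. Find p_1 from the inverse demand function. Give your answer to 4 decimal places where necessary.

p_1 = 4

MU_q_1/MU_q_2 = (0.5·q_2)/(0.5·q_1); tangency sets this equal to p_1/p_2.
Rearranging, p_2·q_2 = p_1·q_1. Substituting into the budget gives p_1·q_1·(1 + 1) = I.
Demand: q_1*(p_1,p_2,I) = 0.5·I/p_1 and q_2* = 0.5·I/p_2.
Set q_1* = 9.25 in the demand function and solve for p_1: p_1 = 4.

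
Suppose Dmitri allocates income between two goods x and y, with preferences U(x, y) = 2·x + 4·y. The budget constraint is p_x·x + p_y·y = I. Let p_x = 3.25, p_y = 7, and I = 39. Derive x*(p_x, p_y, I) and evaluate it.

Linear utility — the consumer picks whichever good has higher MU/price: 2/3.25 = 0.6154 vs 4/7 = 0.5714.
x gives more utility per dollar, so spend all income on x: x* = I/p_x, y* = 0.
Numerically: x* = 12, y* = 0.

x* = 12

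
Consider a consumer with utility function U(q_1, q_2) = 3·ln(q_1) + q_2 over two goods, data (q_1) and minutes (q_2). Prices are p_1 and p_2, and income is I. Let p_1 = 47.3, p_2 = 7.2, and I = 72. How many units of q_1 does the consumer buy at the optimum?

q_1* = 0.4567

Set MRS = p_1/p_2: (3/q_1)/1 = p_1/p_2.
So q_1*(p_1,p_2) = 3·p_2/p_1, independent of income; and q_2* = (I − 3·p_2)/p_2.
At the given prices: q_1* = 3·7.2/47.3 = 0.4567.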